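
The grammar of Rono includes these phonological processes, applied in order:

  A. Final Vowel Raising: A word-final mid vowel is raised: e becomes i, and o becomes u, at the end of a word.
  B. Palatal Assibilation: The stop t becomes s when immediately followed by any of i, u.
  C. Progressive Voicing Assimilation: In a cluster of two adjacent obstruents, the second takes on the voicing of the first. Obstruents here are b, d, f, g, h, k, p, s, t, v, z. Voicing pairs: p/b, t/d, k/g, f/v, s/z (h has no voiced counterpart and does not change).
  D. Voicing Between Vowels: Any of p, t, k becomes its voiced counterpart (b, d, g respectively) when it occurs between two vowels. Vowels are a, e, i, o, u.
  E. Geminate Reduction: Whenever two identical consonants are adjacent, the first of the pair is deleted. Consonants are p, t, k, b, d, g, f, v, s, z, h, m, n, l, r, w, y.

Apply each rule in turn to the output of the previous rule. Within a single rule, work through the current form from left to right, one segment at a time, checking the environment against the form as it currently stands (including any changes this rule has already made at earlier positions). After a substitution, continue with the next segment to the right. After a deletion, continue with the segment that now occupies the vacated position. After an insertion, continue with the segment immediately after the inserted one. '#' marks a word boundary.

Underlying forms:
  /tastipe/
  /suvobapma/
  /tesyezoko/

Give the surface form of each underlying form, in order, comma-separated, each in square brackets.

[tasibi], [suvobapma], [tesyezogu]

/tastipe/:
  A Final Vowel Raising: [tastipe] → [tastipi]
  B Palatal Assibilation: [tastipi] → [tassipi]
  C Progressive Voicing Assimilation: no change — [tassipi]
  D Voicing Between Vowels: [tassipi] → [tassibi]
  E Geminate Reduction: [tassibi] → [tasibi]
/suvobapma/:
  A Final Vowel Raising: no change — [suvobapma]
  B Palatal Assibilation: no change — [suvobapma]
  C Progressive Voicing Assimilation: no change — [suvobapma]
  D Voicing Between Vowels: no change — [suvobapma]
  E Geminate Reduction: no change — [suvobapma]
/tesyezoko/:
  A Final Vowel Raising: [tesyezoko] → [tesyezoku]
  B Palatal Assibilation: no change — [tesyezoku]
  C Progressive Voicing Assimilation: no change — [tesyezoku]
  D Voicing Between Vowels: [tesyezoku] → [tesyezogu]
  E Geminate Reduction: no change — [tesyezogu]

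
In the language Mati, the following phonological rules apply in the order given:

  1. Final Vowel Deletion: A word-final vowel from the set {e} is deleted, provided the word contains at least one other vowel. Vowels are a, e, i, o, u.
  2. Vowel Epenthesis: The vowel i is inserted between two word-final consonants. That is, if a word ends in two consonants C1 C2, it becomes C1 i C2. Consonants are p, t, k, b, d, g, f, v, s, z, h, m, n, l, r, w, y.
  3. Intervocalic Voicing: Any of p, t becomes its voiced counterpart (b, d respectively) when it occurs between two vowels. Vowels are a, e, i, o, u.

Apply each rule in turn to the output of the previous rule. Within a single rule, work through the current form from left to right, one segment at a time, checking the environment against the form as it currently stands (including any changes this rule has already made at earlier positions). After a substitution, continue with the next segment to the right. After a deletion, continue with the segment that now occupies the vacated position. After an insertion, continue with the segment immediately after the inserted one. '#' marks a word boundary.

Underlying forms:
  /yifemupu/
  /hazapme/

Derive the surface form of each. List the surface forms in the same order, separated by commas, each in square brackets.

[yifemubu], [hazabim]

/yifemupu/:
  1 Final Vowel Deletion: no change — [yifemupu]
  2 Vowel Epenthesis: no change — [yifemupu]
  3 Intervocalic Voicing: [yifemupu] → [yifemubu]
/hazapme/:
  1 Final Vowel Deletion: [hazapme] → [hazapm]
  2 Vowel Epenthesis: [hazapm] → [hazapim]
  3 Intervocalic Voicing: [hazapim] → [hazabim]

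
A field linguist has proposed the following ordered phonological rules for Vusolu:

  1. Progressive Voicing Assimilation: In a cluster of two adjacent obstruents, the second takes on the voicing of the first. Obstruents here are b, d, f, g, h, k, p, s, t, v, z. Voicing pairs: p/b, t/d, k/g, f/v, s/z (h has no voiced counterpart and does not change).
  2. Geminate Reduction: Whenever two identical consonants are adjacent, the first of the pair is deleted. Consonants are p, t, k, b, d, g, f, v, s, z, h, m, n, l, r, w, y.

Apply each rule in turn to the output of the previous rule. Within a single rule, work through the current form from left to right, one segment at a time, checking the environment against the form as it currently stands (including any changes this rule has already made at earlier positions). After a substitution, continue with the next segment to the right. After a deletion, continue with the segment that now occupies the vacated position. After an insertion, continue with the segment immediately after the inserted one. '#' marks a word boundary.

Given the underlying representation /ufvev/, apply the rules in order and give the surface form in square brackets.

[ufev]

1 Progressive Voicing Assimilation: [ufvev] → [uffev]
2 Geminate Reduction: [uffev] → [ufev]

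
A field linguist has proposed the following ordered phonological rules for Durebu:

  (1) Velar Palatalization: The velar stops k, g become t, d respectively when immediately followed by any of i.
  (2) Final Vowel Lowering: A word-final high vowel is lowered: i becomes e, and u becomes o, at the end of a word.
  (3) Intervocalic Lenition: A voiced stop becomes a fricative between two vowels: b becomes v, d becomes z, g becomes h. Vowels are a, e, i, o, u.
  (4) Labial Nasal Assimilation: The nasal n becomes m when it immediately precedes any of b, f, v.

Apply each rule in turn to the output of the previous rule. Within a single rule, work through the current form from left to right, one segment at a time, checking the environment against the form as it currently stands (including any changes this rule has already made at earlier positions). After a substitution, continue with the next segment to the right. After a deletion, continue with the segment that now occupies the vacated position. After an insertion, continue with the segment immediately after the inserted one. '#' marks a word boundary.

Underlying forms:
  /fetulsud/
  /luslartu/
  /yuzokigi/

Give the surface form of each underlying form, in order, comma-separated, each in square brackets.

/fetulsud/:
  (1) Velar Palatalization: no change — [fetulsud]
  (2) Final Vowel Lowering: no change — [fetulsud]
  (3) Intervocalic Lenition: no change — [fetulsud]
  (4) Labial Nasal Assimilation: no change — [fetulsud]
/luslartu/:
  (1) Velar Palatalization: no change — [luslartu]
  (2) Final Vowel Lowering: [luslartu] → [luslarto]
  (3) Intervocalic Lenition: no change — [luslarto]
  (4) Labial Nasal Assimilation: no change — [luslarto]
/yuzokigi/:
  (1) Velar Palatalization: [yuzokigi] → [yuzotidi]
  (2) Final Vowel Lowering: [yuzotidi] → [yuzotide]
  (3) Intervocalic Lenition: [yuzotide] → [yuzotize]
  (4) Labial Nasal Assimilation: no change — [yuzotize]

[fetulsud], [luslarto], [yuzotize]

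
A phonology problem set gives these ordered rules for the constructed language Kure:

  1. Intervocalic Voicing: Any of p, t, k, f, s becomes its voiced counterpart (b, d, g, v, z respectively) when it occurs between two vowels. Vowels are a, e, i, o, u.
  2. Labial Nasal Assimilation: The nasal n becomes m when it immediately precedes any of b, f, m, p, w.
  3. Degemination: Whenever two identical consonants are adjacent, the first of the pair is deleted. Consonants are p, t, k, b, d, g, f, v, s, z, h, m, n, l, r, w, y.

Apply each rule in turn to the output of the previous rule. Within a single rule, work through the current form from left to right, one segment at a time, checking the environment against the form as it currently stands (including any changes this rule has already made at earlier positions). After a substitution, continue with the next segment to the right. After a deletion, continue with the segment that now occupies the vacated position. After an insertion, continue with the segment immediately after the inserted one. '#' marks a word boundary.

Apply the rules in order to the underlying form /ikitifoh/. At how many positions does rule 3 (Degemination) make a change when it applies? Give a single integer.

1 Intervocalic Voicing: [ikitifoh] → [igidivoh]
2 Labial Nasal Assimilation: no change — [igidivoh]
3 Degemination: no change — [igidivoh]
Rule 3 changed 0 position(s).

0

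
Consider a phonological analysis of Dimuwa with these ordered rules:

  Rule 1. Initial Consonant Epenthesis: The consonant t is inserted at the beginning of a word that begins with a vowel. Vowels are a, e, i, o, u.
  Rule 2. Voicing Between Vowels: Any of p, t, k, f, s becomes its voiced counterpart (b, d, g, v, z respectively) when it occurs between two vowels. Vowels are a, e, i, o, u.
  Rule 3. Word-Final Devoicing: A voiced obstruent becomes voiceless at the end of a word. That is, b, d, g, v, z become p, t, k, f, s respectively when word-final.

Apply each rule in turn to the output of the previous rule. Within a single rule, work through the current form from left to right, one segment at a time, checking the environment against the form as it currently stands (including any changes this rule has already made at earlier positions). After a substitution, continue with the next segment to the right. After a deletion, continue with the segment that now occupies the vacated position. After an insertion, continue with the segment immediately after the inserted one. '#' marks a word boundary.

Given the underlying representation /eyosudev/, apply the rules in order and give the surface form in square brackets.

Rule 1 Initial Consonant Epenthesis: [eyosudev] → [teyosudev]
Rule 2 Voicing Between Vowels: [teyosudev] → [teyozudev]
Rule 3 Word-Final Devoicing: [teyozudev] → [teyozudef]

[teyozudef]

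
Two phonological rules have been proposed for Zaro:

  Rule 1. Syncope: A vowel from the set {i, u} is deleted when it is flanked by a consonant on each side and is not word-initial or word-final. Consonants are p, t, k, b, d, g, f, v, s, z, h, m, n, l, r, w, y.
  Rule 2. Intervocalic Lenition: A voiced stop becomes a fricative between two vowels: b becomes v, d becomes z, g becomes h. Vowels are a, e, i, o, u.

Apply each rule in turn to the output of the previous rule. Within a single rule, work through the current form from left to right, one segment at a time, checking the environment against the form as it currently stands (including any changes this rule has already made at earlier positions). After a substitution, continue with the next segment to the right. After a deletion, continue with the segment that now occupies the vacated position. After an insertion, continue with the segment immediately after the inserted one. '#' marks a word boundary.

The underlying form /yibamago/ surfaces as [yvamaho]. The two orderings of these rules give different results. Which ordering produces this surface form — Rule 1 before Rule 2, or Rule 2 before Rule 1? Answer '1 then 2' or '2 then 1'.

2 then 1

Order 1 then 2:
  1 Syncope: [yibamago] → [ybamago]
  2 Intervocalic Lenition: [ybamago] → [ybamaho]
  result: [ybamaho]
Order 2 then 1:
  2 Intervocalic Lenition: [yibamago] → [yivamaho]
  1 Syncope: [yivamaho] → [yvamaho]
  result: [yvamaho]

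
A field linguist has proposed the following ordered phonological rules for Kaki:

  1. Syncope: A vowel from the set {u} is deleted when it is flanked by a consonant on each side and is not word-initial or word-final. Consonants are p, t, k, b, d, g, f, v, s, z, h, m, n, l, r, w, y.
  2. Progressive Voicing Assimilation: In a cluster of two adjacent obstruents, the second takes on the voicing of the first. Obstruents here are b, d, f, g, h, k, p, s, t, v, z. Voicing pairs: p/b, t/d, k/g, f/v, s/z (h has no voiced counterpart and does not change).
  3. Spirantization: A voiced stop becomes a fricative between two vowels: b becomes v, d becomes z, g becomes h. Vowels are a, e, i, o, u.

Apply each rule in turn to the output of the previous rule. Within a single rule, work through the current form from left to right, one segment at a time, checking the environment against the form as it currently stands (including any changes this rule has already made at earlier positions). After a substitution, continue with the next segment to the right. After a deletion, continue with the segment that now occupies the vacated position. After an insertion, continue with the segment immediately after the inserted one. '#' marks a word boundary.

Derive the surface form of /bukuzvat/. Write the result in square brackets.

[bgzvat]

1 Syncope: [bukuzvat] → [bkzvat]
2 Progressive Voicing Assimilation: [bkzvat] → [bgzvat]
3 Spirantization: no change — [bgzvat]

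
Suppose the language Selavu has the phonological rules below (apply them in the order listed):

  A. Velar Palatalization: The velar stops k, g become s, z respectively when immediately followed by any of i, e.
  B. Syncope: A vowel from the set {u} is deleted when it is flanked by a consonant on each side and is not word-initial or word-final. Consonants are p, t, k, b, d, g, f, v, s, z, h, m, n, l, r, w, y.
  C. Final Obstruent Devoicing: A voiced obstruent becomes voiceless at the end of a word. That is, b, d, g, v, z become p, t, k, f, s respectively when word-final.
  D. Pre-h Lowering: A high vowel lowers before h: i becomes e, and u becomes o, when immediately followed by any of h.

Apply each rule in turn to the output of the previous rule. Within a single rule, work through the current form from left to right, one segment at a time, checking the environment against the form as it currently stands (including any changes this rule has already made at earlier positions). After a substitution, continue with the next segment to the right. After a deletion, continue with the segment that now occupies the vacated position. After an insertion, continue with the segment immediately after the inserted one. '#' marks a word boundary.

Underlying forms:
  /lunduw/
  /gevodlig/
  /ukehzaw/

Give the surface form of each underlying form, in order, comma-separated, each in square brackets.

[lndw], [zevodlik], [usehzaw]

/lunduw/:
  A Velar Palatalization: no change — [lunduw]
  B Syncope: [lunduw] → [lndw]
  C Final Obstruent Devoicing: no change — [lndw]
  D Pre-h Lowering: no change — [lndw]
/gevodlig/:
  A Velar Palatalization: [gevodlig] → [zevodlig]
  B Syncope: no change — [zevodlig]
  C Final Obstruent Devoicing: [zevodlig] → [zevodlik]
  D Pre-h Lowering: no change — [zevodlik]
/ukehzaw/:
  A Velar Palatalization: [ukehzaw] → [usehzaw]
  B Syncope: no change — [usehzaw]
  C Final Obstruent Devoicing: no change — [usehzaw]
  D Pre-h Lowering: no change — [usehzaw]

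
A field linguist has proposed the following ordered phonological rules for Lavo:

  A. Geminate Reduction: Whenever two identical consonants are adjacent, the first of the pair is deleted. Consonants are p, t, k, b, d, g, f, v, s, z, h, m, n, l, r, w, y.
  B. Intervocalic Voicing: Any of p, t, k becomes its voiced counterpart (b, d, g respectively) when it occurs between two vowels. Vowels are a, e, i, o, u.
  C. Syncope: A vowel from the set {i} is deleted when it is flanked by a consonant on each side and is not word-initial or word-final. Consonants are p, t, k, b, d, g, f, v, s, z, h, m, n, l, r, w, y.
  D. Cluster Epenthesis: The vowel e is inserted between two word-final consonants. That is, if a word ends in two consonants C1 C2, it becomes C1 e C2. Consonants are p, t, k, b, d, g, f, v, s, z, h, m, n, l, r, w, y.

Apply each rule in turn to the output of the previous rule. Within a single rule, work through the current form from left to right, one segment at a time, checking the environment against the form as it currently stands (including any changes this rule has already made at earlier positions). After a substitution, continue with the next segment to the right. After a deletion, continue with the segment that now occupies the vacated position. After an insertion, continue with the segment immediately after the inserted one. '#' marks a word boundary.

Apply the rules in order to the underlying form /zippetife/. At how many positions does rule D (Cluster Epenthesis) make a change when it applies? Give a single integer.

0

A Geminate Reduction: [zippetife] → [zipetife]
B Intervocalic Voicing: [zipetife] → [zibedife]
C Syncope: [zibedife] → [zbedfe]
D Cluster Epenthesis: no change — [zbedfe]
Rule D changed 0 position(s).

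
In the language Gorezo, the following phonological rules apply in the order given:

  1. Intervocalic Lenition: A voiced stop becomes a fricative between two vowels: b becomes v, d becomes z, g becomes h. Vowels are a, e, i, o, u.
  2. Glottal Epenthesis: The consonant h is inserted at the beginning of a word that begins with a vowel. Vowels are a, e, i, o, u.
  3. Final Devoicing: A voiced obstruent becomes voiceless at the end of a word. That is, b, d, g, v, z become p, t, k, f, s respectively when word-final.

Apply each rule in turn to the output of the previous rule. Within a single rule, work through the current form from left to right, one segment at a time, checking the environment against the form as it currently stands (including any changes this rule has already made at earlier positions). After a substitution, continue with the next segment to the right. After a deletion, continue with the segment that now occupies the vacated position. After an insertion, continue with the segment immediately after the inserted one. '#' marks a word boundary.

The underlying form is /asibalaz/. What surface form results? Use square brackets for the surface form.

[hasivalas]

1 Intervocalic Lenition: [asibalaz] → [asivalaz]
2 Glottal Epenthesis: [asivalaz] → [hasivalaz]
3 Final Devoicing: [hasivalaz] → [hasivalas]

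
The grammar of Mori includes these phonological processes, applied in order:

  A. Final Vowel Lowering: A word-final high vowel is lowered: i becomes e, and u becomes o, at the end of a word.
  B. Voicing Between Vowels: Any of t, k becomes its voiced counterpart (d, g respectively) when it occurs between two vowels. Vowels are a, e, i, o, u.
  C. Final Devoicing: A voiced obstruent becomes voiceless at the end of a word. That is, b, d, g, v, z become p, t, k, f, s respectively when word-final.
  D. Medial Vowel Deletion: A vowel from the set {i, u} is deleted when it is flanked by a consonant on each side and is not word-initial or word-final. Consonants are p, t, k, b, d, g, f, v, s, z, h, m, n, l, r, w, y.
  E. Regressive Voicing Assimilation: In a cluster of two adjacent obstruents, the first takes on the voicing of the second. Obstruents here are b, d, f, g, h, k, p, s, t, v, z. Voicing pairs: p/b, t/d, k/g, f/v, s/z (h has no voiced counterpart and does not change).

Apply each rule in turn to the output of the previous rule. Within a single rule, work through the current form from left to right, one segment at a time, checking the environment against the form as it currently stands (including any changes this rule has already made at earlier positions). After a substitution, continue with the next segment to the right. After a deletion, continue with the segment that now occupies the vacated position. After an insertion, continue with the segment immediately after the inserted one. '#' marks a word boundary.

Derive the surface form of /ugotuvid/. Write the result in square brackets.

[ugodft]

A Final Vowel Lowering: no change — [ugotuvid]
B Voicing Between Vowels: [ugotuvid] → [ugoduvid]
C Final Devoicing: [ugoduvid] → [ugoduvit]
D Medial Vowel Deletion: [ugoduvit] → [ugodvt]
E Regressive Voicing Assimilation: [ugodvt] → [ugodft]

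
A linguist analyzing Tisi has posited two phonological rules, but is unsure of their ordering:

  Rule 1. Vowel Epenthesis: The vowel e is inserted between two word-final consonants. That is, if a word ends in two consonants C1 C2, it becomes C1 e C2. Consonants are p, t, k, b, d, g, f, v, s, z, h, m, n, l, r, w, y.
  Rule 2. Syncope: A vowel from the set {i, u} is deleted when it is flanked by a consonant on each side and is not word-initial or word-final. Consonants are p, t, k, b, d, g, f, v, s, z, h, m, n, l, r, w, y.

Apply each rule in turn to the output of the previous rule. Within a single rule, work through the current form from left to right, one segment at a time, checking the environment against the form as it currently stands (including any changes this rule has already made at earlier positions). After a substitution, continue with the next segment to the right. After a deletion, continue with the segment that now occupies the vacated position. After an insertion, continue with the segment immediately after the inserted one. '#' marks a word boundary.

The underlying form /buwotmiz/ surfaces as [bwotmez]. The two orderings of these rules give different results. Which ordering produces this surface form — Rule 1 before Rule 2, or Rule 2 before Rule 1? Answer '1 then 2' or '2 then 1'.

2 then 1

Order 1 then 2:
  1 Vowel Epenthesis: no change — [buwotmiz]
  2 Syncope: [buwotmiz] → [bwotmz]
  result: [bwotmz]
Order 2 then 1:
  2 Syncope: [buwotmiz] → [bwotmz]
  1 Vowel Epenthesis: [bwotmz] → [bwotmez]
  result: [bwotmez]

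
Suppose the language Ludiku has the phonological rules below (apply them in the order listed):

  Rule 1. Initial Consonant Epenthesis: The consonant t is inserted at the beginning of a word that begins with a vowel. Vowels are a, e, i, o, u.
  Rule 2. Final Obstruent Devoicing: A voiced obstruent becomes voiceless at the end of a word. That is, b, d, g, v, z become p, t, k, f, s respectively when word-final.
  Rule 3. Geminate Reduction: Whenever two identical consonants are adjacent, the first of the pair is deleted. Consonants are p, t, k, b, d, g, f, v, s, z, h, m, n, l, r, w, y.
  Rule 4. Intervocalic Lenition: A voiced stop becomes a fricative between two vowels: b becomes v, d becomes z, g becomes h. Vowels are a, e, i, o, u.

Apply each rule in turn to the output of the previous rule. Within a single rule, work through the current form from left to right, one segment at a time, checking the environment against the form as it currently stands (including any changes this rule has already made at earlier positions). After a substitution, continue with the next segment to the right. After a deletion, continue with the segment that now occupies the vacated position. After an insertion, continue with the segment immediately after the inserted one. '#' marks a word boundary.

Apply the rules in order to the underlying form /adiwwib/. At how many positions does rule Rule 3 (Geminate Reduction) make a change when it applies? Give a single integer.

1

Rule 1 Initial Consonant Epenthesis: [adiwwib] → [tadiwwib]
Rule 2 Final Obstruent Devoicing: [tadiwwib] → [tadiwwip]
Rule 3 Geminate Reduction: [tadiwwip] → [tadiwip]
Rule 4 Intervocalic Lenition: [tadiwip] → [taziwip]
Rule Rule 3 changed 1 position(s).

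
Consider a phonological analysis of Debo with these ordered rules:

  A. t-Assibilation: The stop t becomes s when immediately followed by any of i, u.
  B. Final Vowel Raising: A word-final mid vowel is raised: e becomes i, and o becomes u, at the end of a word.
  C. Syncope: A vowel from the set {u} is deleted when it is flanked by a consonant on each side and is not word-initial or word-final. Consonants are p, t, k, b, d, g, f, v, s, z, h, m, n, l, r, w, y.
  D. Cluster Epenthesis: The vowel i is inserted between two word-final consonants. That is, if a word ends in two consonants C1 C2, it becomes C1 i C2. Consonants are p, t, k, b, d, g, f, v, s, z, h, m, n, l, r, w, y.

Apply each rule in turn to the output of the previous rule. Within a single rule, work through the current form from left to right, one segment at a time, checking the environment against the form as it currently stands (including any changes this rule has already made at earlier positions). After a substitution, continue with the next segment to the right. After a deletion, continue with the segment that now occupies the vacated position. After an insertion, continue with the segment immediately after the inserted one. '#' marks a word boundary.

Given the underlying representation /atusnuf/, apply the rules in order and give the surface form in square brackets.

A t-Assibilation: [atusnuf] → [asusnuf]
B Final Vowel Raising: no change — [asusnuf]
C Syncope: [asusnuf] → [assnf]
D Cluster Epenthesis: [assnf] → [assnif]

[assnif]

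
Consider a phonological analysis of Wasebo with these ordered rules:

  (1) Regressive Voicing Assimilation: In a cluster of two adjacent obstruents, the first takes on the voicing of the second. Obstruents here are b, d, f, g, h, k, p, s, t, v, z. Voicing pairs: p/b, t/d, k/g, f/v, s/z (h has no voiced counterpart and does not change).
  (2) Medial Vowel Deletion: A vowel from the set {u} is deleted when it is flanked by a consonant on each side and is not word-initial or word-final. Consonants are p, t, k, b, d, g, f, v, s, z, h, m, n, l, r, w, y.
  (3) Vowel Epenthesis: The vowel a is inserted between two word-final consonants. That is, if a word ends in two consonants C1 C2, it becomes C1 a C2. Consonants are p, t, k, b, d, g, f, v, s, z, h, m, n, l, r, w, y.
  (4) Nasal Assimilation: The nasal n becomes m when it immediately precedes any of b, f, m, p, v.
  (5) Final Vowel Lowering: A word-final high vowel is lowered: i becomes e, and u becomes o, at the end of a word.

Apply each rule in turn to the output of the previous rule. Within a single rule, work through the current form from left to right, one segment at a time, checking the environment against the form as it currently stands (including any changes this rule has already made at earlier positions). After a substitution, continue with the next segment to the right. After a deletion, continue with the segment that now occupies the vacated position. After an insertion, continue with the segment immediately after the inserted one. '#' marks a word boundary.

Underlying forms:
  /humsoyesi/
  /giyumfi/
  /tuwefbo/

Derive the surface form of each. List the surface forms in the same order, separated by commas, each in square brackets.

/humsoyesi/:
  (1) Regressive Voicing Assimilation: no change — [humsoyesi]
  (2) Medial Vowel Deletion: [humsoyesi] → [hmsoyesi]
  (3) Vowel Epenthesis: no change — [hmsoyesi]
  (4) Nasal Assimilation: no change — [hmsoyesi]
  (5) Final Vowel Lowering: [hmsoyesi] → [hmsoyese]
/giyumfi/:
  (1) Regressive Voicing Assimilation: no change — [giyumfi]
  (2) Medial Vowel Deletion: [giyumfi] → [giymfi]
  (3) Vowel Epenthesis: no change — [giymfi]
  (4) Nasal Assimilation: no change — [giymfi]
  (5) Final Vowel Lowering: [giymfi] → [giymfe]
/tuwefbo/:
  (1) Regressive Voicing Assimilation: [tuwefbo] → [tuwevbo]
  (2) Medial Vowel Deletion: [tuwevbo] → [twevbo]
  (3) Vowel Epenthesis: no change — [twevbo]
  (4) Nasal Assimilation: no change — [twevbo]
  (5) Final Vowel Lowering: no change — [twevbo]

[hmsoyese], [giymfe], [twevbo]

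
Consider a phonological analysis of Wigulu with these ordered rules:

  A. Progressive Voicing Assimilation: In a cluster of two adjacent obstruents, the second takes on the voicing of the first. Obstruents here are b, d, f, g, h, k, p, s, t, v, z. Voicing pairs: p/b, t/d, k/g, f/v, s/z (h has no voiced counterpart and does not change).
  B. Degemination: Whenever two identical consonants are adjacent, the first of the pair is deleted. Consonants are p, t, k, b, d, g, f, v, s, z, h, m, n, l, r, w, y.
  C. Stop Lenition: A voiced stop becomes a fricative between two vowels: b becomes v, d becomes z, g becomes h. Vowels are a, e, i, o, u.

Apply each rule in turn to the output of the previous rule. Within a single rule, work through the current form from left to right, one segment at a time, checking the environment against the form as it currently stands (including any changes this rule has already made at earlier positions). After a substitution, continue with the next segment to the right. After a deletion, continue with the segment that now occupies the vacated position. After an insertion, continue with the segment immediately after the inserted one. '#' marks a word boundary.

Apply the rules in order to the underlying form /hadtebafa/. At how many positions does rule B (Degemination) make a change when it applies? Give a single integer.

1

A Progressive Voicing Assimilation: [hadtebafa] → [haddebafa]
B Degemination: [haddebafa] → [hadebafa]
C Stop Lenition: [hadebafa] → [hazevafa]
Rule B changed 1 position(s).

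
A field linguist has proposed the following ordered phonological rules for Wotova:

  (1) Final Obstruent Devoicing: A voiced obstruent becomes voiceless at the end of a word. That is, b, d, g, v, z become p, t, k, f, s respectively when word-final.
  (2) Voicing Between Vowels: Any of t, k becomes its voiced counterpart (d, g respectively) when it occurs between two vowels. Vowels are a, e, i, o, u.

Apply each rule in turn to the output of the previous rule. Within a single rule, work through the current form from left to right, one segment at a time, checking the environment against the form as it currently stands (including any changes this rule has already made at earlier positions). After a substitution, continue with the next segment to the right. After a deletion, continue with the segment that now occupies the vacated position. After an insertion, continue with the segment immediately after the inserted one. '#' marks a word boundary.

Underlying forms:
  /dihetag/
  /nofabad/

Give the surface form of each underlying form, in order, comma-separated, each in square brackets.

/dihetag/:
  (1) Final Obstruent Devoicing: [dihetag] → [dihetak]
  (2) Voicing Between Vowels: [dihetak] → [dihedak]
/nofabad/:
  (1) Final Obstruent Devoicing: [nofabad] → [nofabat]
  (2) Voicing Between Vowels: no change — [nofabat]

[dihedak], [nofabat]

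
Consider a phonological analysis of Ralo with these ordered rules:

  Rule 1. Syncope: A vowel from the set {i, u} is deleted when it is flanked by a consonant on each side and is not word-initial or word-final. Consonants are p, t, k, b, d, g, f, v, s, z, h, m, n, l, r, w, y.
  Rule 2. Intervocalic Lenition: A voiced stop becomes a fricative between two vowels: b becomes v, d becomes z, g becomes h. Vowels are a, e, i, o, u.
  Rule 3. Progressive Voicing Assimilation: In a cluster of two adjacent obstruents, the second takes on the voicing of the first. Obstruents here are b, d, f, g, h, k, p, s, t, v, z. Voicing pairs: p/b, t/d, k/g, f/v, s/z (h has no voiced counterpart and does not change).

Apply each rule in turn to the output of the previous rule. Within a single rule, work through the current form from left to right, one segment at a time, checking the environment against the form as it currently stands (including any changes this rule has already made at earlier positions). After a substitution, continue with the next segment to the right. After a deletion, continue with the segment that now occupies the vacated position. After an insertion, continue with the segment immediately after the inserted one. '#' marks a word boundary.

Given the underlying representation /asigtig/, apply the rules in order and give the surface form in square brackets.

[asktk]

Rule 1 Syncope: [asigtig] → [asgtg]
Rule 2 Intervocalic Lenition: no change — [asgtg]
Rule 3 Progressive Voicing Assimilation: [asgtg] → [asktk]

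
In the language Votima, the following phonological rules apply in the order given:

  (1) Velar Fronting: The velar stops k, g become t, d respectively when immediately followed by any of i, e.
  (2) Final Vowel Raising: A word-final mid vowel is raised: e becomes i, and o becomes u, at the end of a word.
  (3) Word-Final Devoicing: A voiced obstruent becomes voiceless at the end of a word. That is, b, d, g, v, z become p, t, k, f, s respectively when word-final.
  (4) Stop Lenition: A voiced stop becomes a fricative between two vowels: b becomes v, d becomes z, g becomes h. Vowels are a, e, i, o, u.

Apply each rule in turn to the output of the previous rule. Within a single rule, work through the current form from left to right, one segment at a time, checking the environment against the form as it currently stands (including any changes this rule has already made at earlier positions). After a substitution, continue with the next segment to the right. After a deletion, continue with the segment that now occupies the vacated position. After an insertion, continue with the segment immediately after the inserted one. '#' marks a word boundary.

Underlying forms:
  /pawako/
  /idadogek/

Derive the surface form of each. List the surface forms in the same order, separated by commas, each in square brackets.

/pawako/:
  (1) Velar Fronting: no change — [pawako]
  (2) Final Vowel Raising: [pawako] → [pawaku]
  (3) Word-Final Devoicing: no change — [pawaku]
  (4) Stop Lenition: no change — [pawaku]
/idadogek/:
  (1) Velar Fronting: [idadogek] → [idadodek]
  (2) Final Vowel Raising: no change — [idadodek]
  (3) Word-Final Devoicing: no change — [idadodek]
  (4) Stop Lenition: [idadodek] → [izazozek]

[pawaku], [izazozek]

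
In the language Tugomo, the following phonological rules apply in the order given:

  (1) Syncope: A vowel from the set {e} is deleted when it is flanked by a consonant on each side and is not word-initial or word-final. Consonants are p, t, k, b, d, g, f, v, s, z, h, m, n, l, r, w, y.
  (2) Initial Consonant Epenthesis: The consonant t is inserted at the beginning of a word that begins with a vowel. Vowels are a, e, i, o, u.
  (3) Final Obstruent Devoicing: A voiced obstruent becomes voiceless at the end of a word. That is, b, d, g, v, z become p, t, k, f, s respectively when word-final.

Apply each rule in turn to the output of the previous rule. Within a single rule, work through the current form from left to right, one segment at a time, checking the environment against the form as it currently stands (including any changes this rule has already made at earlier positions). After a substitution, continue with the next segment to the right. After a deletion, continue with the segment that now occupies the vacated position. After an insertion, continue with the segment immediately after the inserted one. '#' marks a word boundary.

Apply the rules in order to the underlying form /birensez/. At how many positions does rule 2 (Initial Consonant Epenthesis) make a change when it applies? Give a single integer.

(1) Syncope: [birensez] → [birnsz]
(2) Initial Consonant Epenthesis: no change — [birnsz]
(3) Final Obstruent Devoicing: [birnsz] → [birnss]
Rule 2 changed 0 position(s).

0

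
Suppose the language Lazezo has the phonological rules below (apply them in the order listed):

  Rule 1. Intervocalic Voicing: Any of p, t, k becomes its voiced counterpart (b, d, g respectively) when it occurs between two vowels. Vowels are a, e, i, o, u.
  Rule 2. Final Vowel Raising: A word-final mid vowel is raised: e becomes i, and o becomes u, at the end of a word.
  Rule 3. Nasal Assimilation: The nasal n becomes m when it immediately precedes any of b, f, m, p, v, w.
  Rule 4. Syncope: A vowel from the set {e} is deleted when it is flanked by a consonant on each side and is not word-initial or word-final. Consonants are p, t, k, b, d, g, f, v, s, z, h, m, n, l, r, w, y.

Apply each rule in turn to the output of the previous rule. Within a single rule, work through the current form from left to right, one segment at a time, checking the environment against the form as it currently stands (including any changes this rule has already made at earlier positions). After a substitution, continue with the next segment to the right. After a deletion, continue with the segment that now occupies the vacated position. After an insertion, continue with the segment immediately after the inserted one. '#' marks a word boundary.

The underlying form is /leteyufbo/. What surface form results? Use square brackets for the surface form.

Rule 1 Intervocalic Voicing: [leteyufbo] → [ledeyufbo]
Rule 2 Final Vowel Raising: [ledeyufbo] → [ledeyufbu]
Rule 3 Nasal Assimilation: no change — [ledeyufbu]
Rule 4 Syncope: [ledeyufbu] → [ldyufbu]

[ldyufbu]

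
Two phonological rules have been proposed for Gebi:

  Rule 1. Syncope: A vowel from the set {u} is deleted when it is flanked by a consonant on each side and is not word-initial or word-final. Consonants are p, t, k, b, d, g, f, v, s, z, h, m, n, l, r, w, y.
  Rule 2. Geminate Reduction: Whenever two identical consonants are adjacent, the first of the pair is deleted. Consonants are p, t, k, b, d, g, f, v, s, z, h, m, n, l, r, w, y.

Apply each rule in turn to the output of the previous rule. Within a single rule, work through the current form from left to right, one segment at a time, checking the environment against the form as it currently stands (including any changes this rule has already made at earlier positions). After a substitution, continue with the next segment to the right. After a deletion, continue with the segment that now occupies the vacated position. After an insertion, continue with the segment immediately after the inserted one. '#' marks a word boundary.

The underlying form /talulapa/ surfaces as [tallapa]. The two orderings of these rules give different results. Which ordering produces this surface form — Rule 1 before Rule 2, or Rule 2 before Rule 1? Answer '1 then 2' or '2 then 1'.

Order 1 then 2:
  1 Syncope: [talulapa] → [tallapa]
  2 Geminate Reduction: [tallapa] → [talapa]
  result: [talapa]
Order 2 then 1:
  2 Geminate Reduction: no change — [talulapa]
  1 Syncope: [talulapa] → [tallapa]
  result: [tallapa]

2 then 1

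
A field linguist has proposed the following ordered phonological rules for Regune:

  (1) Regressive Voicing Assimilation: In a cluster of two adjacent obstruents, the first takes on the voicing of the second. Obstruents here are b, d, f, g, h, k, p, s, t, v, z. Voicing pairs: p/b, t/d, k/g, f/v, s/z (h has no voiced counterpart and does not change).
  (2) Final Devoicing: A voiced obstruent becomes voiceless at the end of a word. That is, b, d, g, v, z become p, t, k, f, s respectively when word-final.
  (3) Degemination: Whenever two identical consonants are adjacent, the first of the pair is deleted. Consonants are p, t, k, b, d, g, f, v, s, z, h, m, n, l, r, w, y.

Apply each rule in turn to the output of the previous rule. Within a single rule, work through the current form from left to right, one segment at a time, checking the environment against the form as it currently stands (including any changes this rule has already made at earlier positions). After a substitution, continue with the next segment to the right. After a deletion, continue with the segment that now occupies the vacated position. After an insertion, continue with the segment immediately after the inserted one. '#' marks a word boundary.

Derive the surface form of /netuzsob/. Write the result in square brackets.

(1) Regressive Voicing Assimilation: [netuzsob] → [netussob]
(2) Final Devoicing: [netussob] → [netussop]
(3) Degemination: [netussop] → [netusop]

[netusop]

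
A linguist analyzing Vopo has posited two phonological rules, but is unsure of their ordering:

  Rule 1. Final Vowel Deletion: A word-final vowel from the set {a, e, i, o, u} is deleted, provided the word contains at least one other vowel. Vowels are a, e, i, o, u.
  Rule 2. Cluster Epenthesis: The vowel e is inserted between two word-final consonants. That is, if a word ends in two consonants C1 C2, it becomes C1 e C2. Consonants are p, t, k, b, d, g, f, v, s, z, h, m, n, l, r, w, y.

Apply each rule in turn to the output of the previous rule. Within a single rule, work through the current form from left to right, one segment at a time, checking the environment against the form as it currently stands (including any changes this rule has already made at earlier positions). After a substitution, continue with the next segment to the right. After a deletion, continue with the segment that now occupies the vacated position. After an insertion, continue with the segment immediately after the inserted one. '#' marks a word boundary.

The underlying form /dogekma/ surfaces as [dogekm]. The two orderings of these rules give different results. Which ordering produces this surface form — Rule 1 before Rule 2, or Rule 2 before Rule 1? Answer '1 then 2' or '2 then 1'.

Order 1 then 2:
  1 Final Vowel Deletion: [dogekma] → [dogekm]
  2 Cluster Epenthesis: [dogekm] → [dogekem]
  result: [dogekem]
Order 2 then 1:
  2 Cluster Epenthesis: no change — [dogekma]
  1 Final Vowel Deletion: [dogekma] → [dogekm]
  result: [dogekm]

2 then 1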